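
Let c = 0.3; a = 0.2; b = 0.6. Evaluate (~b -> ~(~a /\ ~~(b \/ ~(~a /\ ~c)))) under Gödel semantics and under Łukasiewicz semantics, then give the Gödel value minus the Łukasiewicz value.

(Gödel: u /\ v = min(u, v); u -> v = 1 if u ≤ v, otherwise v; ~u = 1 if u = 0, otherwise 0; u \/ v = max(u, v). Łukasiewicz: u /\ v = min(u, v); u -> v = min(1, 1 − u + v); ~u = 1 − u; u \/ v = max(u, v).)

Gödel evaluation:
  ~b: Gödel ¬ of 0.6 = 0 (operand ≠ 0)
  ~a: Gödel ¬ of 0.2 = 0 (operand ≠ 0)
  ~a: Gödel ¬ of 0.2 = 0 (operand ≠ 0)
  ~c: Gödel ¬ of 0.3 = 0 (operand ≠ 0)
  (~a /\ ~c) = min(0, 0) = 0
  ~(~a /\ ~c): Gödel ¬ of 0 = 1 (operand is 0)
  (b \/ ~(~a /\ ~c)) = max(0.6, 1) = 1
  ~(b \/ ~(~a /\ ~c)): Gödel ¬ of 1 = 0 (operand ≠ 0)
  ~~(b \/ ~(~a /\ ~c)): Gödel ¬ of 0 = 1 (operand is 0)
  (~a /\ ~~(b \/ ~(~a /\ ~c))) = min(0, 1) = 0
  ~(~a /\ ~~(b \/ ~(~a /\ ~c))): Gödel ¬ of 0 = 1 (operand is 0)
  (~b -> ~(~a /\ ~~(b \/ ~(~a /\ ~c)))): 0 ≤ 1, so result = 1
  Gödel value = 1
Łukasiewicz evaluation:
  ~b: Łukasiewicz ¬ gives 1 − 0.6 = 0.4
  ~a: Łukasiewicz ¬ gives 1 − 0.2 = 0.8
  ~a: Łukasiewicz ¬ gives 1 − 0.2 = 0.8
  ~c: Łukasiewicz ¬ gives 1 − 0.3 = 0.7
  (~a /\ ~c) = min(0.8, 0.7) = 0.7
  ~(~a /\ ~c): Łukasiewicz ¬ gives 1 − 0.7 = 0.3
  (b \/ ~(~a /\ ~c)) = max(0.6, 0.3) = 0.6
  ~(b \/ ~(~a /\ ~c)): Łukasiewicz ¬ gives 1 − 0.6 = 0.4
  ~~(b \/ ~(~a /\ ~c)): Łukasiewicz ¬ gives 1 − 0.4 = 0.6
  (~a /\ ~~(b \/ ~(~a /\ ~c))) = min(0.8, 0.6) = 0.6
  ~(~a /\ ~~(b \/ ~(~a /\ ~c))): Łukasiewicz ¬ gives 1 − 0.6 = 0.4
  (~b -> ~(~a /\ ~~(b \/ ~(~a /\ ~c)))): min(1, 1 − 0.4 + 0.4) = 1
  Łukasiewicz value = 1
Difference: 1 − 1 = 0.00

0.00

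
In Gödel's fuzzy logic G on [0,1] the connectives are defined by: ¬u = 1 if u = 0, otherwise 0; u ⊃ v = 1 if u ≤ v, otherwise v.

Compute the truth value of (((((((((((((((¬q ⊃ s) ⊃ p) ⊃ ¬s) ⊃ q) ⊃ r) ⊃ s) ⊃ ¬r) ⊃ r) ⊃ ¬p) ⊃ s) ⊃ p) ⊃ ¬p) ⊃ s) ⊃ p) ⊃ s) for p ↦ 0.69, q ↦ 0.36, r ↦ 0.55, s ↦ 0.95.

¬q: Gödel ¬ of 0.36 = 0 (operand ≠ 0)
(¬q ⊃ s): 0 ≤ 0.95, so result = 1
((¬q ⊃ s) ⊃ p): 1 > 0.69, so result = 0.69
¬s: Gödel ¬ of 0.95 = 0 (operand ≠ 0)
(((¬q ⊃ s) ⊃ p) ⊃ ¬s): 0.69 > 0, so result = 0
((((¬q ⊃ s) ⊃ p) ⊃ ¬s) ⊃ q): 0 ≤ 0.36, so result = 1
(((((¬q ⊃ s) ⊃ p) ⊃ ¬s) ⊃ q) ⊃ r): 1 > 0.55, so result = 0.55
((((((¬q ⊃ s) ⊃ p) ⊃ ¬s) ⊃ q) ⊃ r) ⊃ s): 0.55 ≤ 0.95, so result = 1
¬r: Gödel ¬ of 0.55 = 0 (operand ≠ 0)
(((((((¬q ⊃ s) ⊃ p) ⊃ ¬s) ⊃ q) ⊃ r) ⊃ s) ⊃ ¬r): 1 > 0, so result = 0
((((((((¬q ⊃ s) ⊃ p) ⊃ ¬s) ⊃ q) ⊃ r) ⊃ s) ⊃ ¬r) ⊃ r): 0 ≤ 0.55, so result = 1
¬p: Gödel ¬ of 0.69 = 0 (operand ≠ 0)
(((((((((¬q ⊃ s) ⊃ p) ⊃ ¬s) ⊃ q) ⊃ r) ⊃ s) ⊃ ¬r) ⊃ r) ⊃ ¬p): 1 > 0, so result = 0
((((((((((¬q ⊃ s) ⊃ p) ⊃ ¬s) ⊃ q) ⊃ r) ⊃ s) ⊃ ¬r) ⊃ r) ⊃ ¬p) ⊃ s): 0 ≤ 0.95, so result = 1
(((((((((((¬q ⊃ s) ⊃ p) ⊃ ¬s) ⊃ q) ⊃ r) ⊃ s) ⊃ ¬r) ⊃ r) ⊃ ¬p) ⊃ s) ⊃ p): 1 > 0.69, so result = 0.69
¬p: Gödel ¬ of 0.69 = 0 (operand ≠ 0)
((((((((((((¬q ⊃ s) ⊃ p) ⊃ ¬s) ⊃ q) ⊃ r) ⊃ s) ⊃ ¬r) ⊃ r) ⊃ ¬p) ⊃ s) ⊃ p) ⊃ ¬p): 0.69 > 0, so result = 0
(((((((((((((¬q ⊃ s) ⊃ p) ⊃ ¬s) ⊃ q) ⊃ r) ⊃ s) ⊃ ¬r) ⊃ r) ⊃ ¬p) ⊃ s) ⊃ p) ⊃ ¬p) ⊃ s): 0 ≤ 0.95, so result = 1
((((((((((((((¬q ⊃ s) ⊃ p) ⊃ ¬s) ⊃ q) ⊃ r) ⊃ s) ⊃ ¬r) ⊃ r) ⊃ ¬p) ⊃ s) ⊃ p) ⊃ ¬p) ⊃ s) ⊃ p): 1 > 0.69, so result = 0.69
(((((((((((((((¬q ⊃ s) ⊃ p) ⊃ ¬s) ⊃ q) ⊃ r) ⊃ s) ⊃ ¬r) ⊃ r) ⊃ ¬p) ⊃ s) ⊃ p) ⊃ ¬p) ⊃ s) ⊃ p) ⊃ s): 0.69 ≤ 0.95, so result = 1

1.00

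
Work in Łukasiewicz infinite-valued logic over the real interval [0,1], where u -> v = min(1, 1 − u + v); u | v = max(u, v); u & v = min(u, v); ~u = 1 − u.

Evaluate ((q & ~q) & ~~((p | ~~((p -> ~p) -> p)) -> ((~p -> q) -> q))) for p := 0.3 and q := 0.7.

~q: Łukasiewicz ¬ gives 1 − 0.7 = 0.3
(q & ~q) = min(0.7, 0.3) = 0.3
~p: Łukasiewicz ¬ gives 1 − 0.3 = 0.7
(p -> ~p): min(1, 1 − 0.3 + 0.7) = 1
((p -> ~p) -> p): min(1, 1 − 1 + 0.3) = 0.3
~((p -> ~p) -> p): Łukasiewicz ¬ gives 1 − 0.3 = 0.7
~~((p -> ~p) -> p): Łukasiewicz ¬ gives 1 − 0.7 = 0.3
(p | ~~((p -> ~p) -> p)) = max(0.3, 0.3) = 0.3
~p: Łukasiewicz ¬ gives 1 − 0.3 = 0.7
(~p -> q): min(1, 1 − 0.7 + 0.7) = 1
((~p -> q) -> q): min(1, 1 − 1 + 0.7) = 0.7
((p | ~~((p -> ~p) -> p)) -> ((~p -> q) -> q)): min(1, 1 − 0.3 + 0.7) = 1
~((p | ~~((p -> ~p) -> p)) -> ((~p -> q) -> q)): Łukasiewicz ¬ gives 1 − 1 = 0
~~((p | ~~((p -> ~p) -> p)) -> ((~p -> q) -> q)): Łukasiewicz ¬ gives 1 − 0 = 1
((q & ~q) & ~~((p | ~~((p -> ~p) -> p)) -> ((~p -> q) -> q))) = min(0.3, 1) = 0.3

0.30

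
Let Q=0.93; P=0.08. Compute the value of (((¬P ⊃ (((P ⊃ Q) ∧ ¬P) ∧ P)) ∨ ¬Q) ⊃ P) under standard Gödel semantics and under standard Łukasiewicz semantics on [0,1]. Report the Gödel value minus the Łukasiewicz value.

Gödel evaluation:
  ¬P: Gödel ¬ of 0.08 = 0 (operand ≠ 0)
  (P ⊃ Q): 0.08 ≤ 0.93, so result = 1
  ¬P: Gödel ¬ of 0.08 = 0 (operand ≠ 0)
  ((P ⊃ Q) ∧ ¬P) = min(1, 0) = 0
  (((P ⊃ Q) ∧ ¬P) ∧ P) = min(0, 0.08) = 0
  (¬P ⊃ (((P ⊃ Q) ∧ ¬P) ∧ P)): 0 ≤ 0, so result = 1
  ¬Q: Gödel ¬ of 0.93 = 0 (operand ≠ 0)
  ((¬P ⊃ (((P ⊃ Q) ∧ ¬P) ∧ P)) ∨ ¬Q) = max(1, 0) = 1
  (((¬P ⊃ (((P ⊃ Q) ∧ ¬P) ∧ P)) ∨ ¬Q) ⊃ P): 1 > 0.08, so result = 0.08
  Gödel value = 0.08
Łukasiewicz evaluation:
  ¬P: Łukasiewicz ¬ gives 1 − 0.08 = 0.92
  (P ⊃ Q): min(1, 1 − 0.08 + 0.93) = 1
  ¬P: Łukasiewicz ¬ gives 1 − 0.08 = 0.92
  ((P ⊃ Q) ∧ ¬P) = min(1, 0.92) = 0.92
  (((P ⊃ Q) ∧ ¬P) ∧ P) = min(0.92, 0.08) = 0.08
  (¬P ⊃ (((P ⊃ Q) ∧ ¬P) ∧ P)): min(1, 1 − 0.92 + 0.08) = 0.16
  ¬Q: Łukasiewicz ¬ gives 1 − 0.93 = 0.07
  ((¬P ⊃ (((P ⊃ Q) ∧ ¬P) ∧ P)) ∨ ¬Q) = max(0.16, 0.07) = 0.16
  (((¬P ⊃ (((P ⊃ Q) ∧ ¬P) ∧ P)) ∨ ¬Q) ⊃ P): min(1, 1 − 0.16 + 0.08) = 0.92
  Łukasiewicz value = 0.92
Difference: 0.08 − 0.92 = -0.84

-0.84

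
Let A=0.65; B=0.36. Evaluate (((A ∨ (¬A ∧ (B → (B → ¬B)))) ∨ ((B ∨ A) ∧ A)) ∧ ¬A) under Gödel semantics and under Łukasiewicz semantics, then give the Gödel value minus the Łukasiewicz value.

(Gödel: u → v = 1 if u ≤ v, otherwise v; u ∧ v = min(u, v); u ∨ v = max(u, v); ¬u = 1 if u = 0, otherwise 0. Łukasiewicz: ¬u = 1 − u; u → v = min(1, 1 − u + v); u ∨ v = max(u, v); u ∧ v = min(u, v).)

-0.35

Gödel evaluation:
  ¬A: Gödel ¬ of 0.65 = 0 (operand ≠ 0)
  ¬B: Gödel ¬ of 0.36 = 0 (operand ≠ 0)
  (B → ¬B): 0.36 > 0, so result = 0
  (B → (B → ¬B)): 0.36 > 0, so result = 0
  (¬A ∧ (B → (B → ¬B))) = min(0, 0) = 0
  (A ∨ (¬A ∧ (B → (B → ¬B)))) = max(0.65, 0) = 0.65
  (B ∨ A) = max(0.36, 0.65) = 0.65
  ((B ∨ A) ∧ A) = min(0.65, 0.65) = 0.65
  ((A ∨ (¬A ∧ (B → (B → ¬B)))) ∨ ((B ∨ A) ∧ A)) = max(0.65, 0.65) = 0.65
  ¬A: Gödel ¬ of 0.65 = 0 (operand ≠ 0)
  (((A ∨ (¬A ∧ (B → (B → ¬B)))) ∨ ((B ∨ A) ∧ A)) ∧ ¬A) = min(0.65, 0) = 0
  Gödel value = 0
Łukasiewicz evaluation:
  ¬A: Łukasiewicz ¬ gives 1 − 0.65 = 0.35
  ¬B: Łukasiewicz ¬ gives 1 − 0.36 = 0.64
  (B → ¬B): min(1, 1 − 0.36 + 0.64) = 1
  (B → (B → ¬B)): min(1, 1 − 0.36 + 1) = 1
  (¬A ∧ (B → (B → ¬B))) = min(0.35, 1) = 0.35
  (A ∨ (¬A ∧ (B → (B → ¬B)))) = max(0.65, 0.35) = 0.65
  (B ∨ A) = max(0.36, 0.65) = 0.65
  ((B ∨ A) ∧ A) = min(0.65, 0.65) = 0.65
  ((A ∨ (¬A ∧ (B → (B → ¬B)))) ∨ ((B ∨ A) ∧ A)) = max(0.65, 0.65) = 0.65
  ¬A: Łukasiewicz ¬ gives 1 − 0.65 = 0.35
  (((A ∨ (¬A ∧ (B → (B → ¬B)))) ∨ ((B ∨ A) ∧ A)) ∧ ¬A) = min(0.65, 0.35) = 0.35
  Łukasiewicz value = 0.35
Difference: 0 − 0.35 = -0.35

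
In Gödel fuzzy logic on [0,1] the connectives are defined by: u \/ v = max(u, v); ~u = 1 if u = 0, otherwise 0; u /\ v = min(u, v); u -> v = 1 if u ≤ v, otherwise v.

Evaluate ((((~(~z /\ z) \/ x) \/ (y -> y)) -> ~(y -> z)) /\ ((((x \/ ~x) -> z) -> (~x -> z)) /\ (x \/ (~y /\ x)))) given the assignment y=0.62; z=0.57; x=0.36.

0.00

~z: Gödel ¬ of 0.57 = 0 (operand ≠ 0)
(~z /\ z) = min(0, 0.57) = 0
~(~z /\ z): Gödel ¬ of 0 = 1 (operand is 0)
(~(~z /\ z) \/ x) = max(1, 0.36) = 1
(y -> y): 0.62 ≤ 0.62, so result = 1
((~(~z /\ z) \/ x) \/ (y -> y)) = max(1, 1) = 1
(y -> z): 0.62 > 0.57, so result = 0.57
~(y -> z): Gödel ¬ of 0.57 = 0 (operand ≠ 0)
(((~(~z /\ z) \/ x) \/ (y -> y)) -> ~(y -> z)): 1 > 0, so result = 0
~x: Gödel ¬ of 0.36 = 0 (operand ≠ 0)
(x \/ ~x) = max(0.36, 0) = 0.36
((x \/ ~x) -> z): 0.36 ≤ 0.57, so result = 1
~x: Gödel ¬ of 0.36 = 0 (operand ≠ 0)
(~x -> z): 0 ≤ 0.57, so result = 1
(((x \/ ~x) -> z) -> (~x -> z)): 1 ≤ 1, so result = 1
~y: Gödel ¬ of 0.62 = 0 (operand ≠ 0)
(~y /\ x) = min(0, 0.36) = 0
(x \/ (~y /\ x)) = max(0.36, 0) = 0.36
((((x \/ ~x) -> z) -> (~x -> z)) /\ (x \/ (~y /\ x))) = min(1, 0.36) = 0.36
((((~(~z /\ z) \/ x) \/ (y -> y)) -> ~(y -> z)) /\ ((((x \/ ~x) -> z) -> (~x -> z)) /\ (x \/ (~y /\ x)))) = min(0, 0.36) = 0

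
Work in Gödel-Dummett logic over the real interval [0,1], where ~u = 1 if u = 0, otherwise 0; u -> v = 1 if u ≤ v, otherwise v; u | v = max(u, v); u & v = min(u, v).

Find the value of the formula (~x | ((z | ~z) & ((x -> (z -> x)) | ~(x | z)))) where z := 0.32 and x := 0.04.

~x: Gödel ¬ of 0.04 = 0 (operand ≠ 0)
~z: Gödel ¬ of 0.32 = 0 (operand ≠ 0)
(z | ~z) = max(0.32, 0) = 0.32
(z -> x): 0.32 > 0.04, so result = 0.04
(x -> (z -> x)): 0.04 ≤ 0.04, so result = 1
(x | z) = max(0.04, 0.32) = 0.32
~(x | z): Gödel ¬ of 0.32 = 0 (operand ≠ 0)
((x -> (z -> x)) | ~(x | z)) = max(1, 0) = 1
((z | ~z) & ((x -> (z -> x)) | ~(x | z))) = min(0.32, 1) = 0.32
(~x | ((z | ~z) & ((x -> (z -> x)) | ~(x | z)))) = max(0, 0.32) = 0.32

0.32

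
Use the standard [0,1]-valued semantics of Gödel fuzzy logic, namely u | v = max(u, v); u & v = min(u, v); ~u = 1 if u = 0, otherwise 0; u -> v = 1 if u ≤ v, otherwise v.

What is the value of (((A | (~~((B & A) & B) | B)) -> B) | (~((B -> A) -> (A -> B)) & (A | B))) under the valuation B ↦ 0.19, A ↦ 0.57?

0.19

(B & A) = min(0.19, 0.57) = 0.19
((B & A) & B) = min(0.19, 0.19) = 0.19
~((B & A) & B): Gödel ¬ of 0.19 = 0 (operand ≠ 0)
~~((B & A) & B): Gödel ¬ of 0 = 1 (operand is 0)
(~~((B & A) & B) | B) = max(1, 0.19) = 1
(A | (~~((B & A) & B) | B)) = max(0.57, 1) = 1
((A | (~~((B & A) & B) | B)) -> B): 1 > 0.19, so result = 0.19
(B -> A): 0.19 ≤ 0.57, so result = 1
(A -> B): 0.57 > 0.19, so result = 0.19
((B -> A) -> (A -> B)): 1 > 0.19, so result = 0.19
~((B -> A) -> (A -> B)): Gödel ¬ of 0.19 = 0 (operand ≠ 0)
(A | B) = max(0.57, 0.19) = 0.57
(~((B -> A) -> (A -> B)) & (A | B)) = min(0, 0.57) = 0
(((A | (~~((B & A) & B) | B)) -> B) | (~((B -> A) -> (A -> B)) & (A | B))) = max(0.19, 0) = 0.19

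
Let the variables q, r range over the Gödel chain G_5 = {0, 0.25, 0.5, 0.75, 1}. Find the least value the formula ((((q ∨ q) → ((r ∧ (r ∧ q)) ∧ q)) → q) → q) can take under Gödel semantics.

0.25

The minimum is attained at q = 0.25, r = 0:
  (q ∨ q) = max(0.25, 0.25) = 0.25
  (r ∧ q) = min(0, 0.25) = 0
  (r ∧ (r ∧ q)) = min(0, 0) = 0
  ((r ∧ (r ∧ q)) ∧ q) = min(0, 0.25) = 0
  ((q ∨ q) → ((r ∧ (r ∧ q)) ∧ q)): 0.25 > 0, so result = 0
  (((q ∨ q) → ((r ∧ (r ∧ q)) ∧ q)) → q): 0 ≤ 0.25, so result = 1
  ((((q ∨ q) → ((r ∧ (r ∧ q)) ∧ q)) → q) → q): 1 > 0.25, so result = 0.25
Checking all 25 assignments confirms none give a value below 0.25.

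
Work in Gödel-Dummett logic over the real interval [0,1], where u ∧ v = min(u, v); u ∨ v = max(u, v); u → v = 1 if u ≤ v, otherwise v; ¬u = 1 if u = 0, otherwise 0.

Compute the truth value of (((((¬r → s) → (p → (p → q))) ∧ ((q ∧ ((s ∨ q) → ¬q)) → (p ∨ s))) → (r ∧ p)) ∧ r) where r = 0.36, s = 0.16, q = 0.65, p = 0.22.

¬r: Gödel ¬ of 0.36 = 0 (operand ≠ 0)
(¬r → s): 0 ≤ 0.16, so result = 1
(p → q): 0.22 ≤ 0.65, so result = 1
(p → (p → q)): 0.22 ≤ 1, so result = 1
((¬r → s) → (p → (p → q))): 1 ≤ 1, so result = 1
(s ∨ q) = max(0.16, 0.65) = 0.65
¬q: Gödel ¬ of 0.65 = 0 (operand ≠ 0)
((s ∨ q) → ¬q): 0.65 > 0, so result = 0
(q ∧ ((s ∨ q) → ¬q)) = min(0.65, 0) = 0
(p ∨ s) = max(0.22, 0.16) = 0.22
((q ∧ ((s ∨ q) → ¬q)) → (p ∨ s)): 0 ≤ 0.22, so result = 1
(((¬r → s) → (p → (p → q))) ∧ ((q ∧ ((s ∨ q) → ¬q)) → (p ∨ s))) = min(1, 1) = 1
(r ∧ p) = min(0.36, 0.22) = 0.22
((((¬r → s) → (p → (p → q))) ∧ ((q ∧ ((s ∨ q) → ¬q)) → (p ∨ s))) → (r ∧ p)): 1 > 0.22, so result = 0.22
(((((¬r → s) → (p → (p → q))) ∧ ((q ∧ ((s ∨ q) → ¬q)) → (p ∨ s))) → (r ∧ p)) ∧ r) = min(0.22, 0.36) = 0.22

0.22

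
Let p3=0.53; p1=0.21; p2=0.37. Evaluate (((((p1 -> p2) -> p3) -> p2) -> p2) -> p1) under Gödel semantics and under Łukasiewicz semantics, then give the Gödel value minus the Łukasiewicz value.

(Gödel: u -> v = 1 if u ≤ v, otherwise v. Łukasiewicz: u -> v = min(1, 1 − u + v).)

Gödel evaluation:
  (p1 -> p2): 0.21 ≤ 0.37, so result = 1
  ((p1 -> p2) -> p3): 1 > 0.53, so result = 0.53
  (((p1 -> p2) -> p3) -> p2): 0.53 > 0.37, so result = 0.37
  ((((p1 -> p2) -> p3) -> p2) -> p2): 0.37 ≤ 0.37, so result = 1
  (((((p1 -> p2) -> p3) -> p2) -> p2) -> p1): 1 > 0.21, so result = 0.21
  Gödel value = 0.21
Łukasiewicz evaluation:
  (p1 -> p2): min(1, 1 − 0.21 + 0.37) = 1
  ((p1 -> p2) -> p3): min(1, 1 − 1 + 0.53) = 0.53
  (((p1 -> p2) -> p3) -> p2): min(1, 1 − 0.53 + 0.37) = 0.84
  ((((p1 -> p2) -> p3) -> p2) -> p2): min(1, 1 − 0.84 + 0.37) = 0.53
  (((((p1 -> p2) -> p3) -> p2) -> p2) -> p1): min(1, 1 − 0.53 + 0.21) = 0.68
  Łukasiewicz value = 0.68
Difference: 0.21 − 0.68 = -0.47

-0.47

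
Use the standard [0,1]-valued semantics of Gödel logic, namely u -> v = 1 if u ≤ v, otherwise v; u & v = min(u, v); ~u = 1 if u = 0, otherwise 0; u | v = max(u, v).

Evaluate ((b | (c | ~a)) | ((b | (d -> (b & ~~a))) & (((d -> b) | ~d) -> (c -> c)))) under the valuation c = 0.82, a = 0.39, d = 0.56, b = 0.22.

~a: Gödel ¬ of 0.39 = 0 (operand ≠ 0)
(c | ~a) = max(0.82, 0) = 0.82
(b | (c | ~a)) = max(0.22, 0.82) = 0.82
~a: Gödel ¬ of 0.39 = 0 (operand ≠ 0)
~~a: Gödel ¬ of 0 = 1 (operand is 0)
(b & ~~a) = min(0.22, 1) = 0.22
(d -> (b & ~~a)): 0.56 > 0.22, so result = 0.22
(b | (d -> (b & ~~a))) = max(0.22, 0.22) = 0.22
(d -> b): 0.56 > 0.22, so result = 0.22
~d: Gödel ¬ of 0.56 = 0 (operand ≠ 0)
((d -> b) | ~d) = max(0.22, 0) = 0.22
(c -> c): 0.82 ≤ 0.82, so result = 1
(((d -> b) | ~d) -> (c -> c)): 0.22 ≤ 1, so result = 1
((b | (d -> (b & ~~a))) & (((d -> b) | ~d) -> (c -> c))) = min(0.22, 1) = 0.22
((b | (c | ~a)) | ((b | (d -> (b & ~~a))) & (((d -> b) | ~d) -> (c -> c)))) = max(0.82, 0.22) = 0.82

0.82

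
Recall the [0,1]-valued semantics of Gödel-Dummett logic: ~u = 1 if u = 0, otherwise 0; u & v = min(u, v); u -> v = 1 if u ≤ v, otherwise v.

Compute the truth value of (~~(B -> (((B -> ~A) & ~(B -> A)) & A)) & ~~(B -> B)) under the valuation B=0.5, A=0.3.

~A: Gödel ¬ of 0.3 = 0 (operand ≠ 0)
(B -> ~A): 0.5 > 0, so result = 0
(B -> A): 0.5 > 0.3, so result = 0.3
~(B -> A): Gödel ¬ of 0.3 = 0 (operand ≠ 0)
((B -> ~A) & ~(B -> A)) = min(0, 0) = 0
(((B -> ~A) & ~(B -> A)) & A) = min(0, 0.3) = 0
(B -> (((B -> ~A) & ~(B -> A)) & A)): 0.5 > 0, so result = 0
~(B -> (((B -> ~A) & ~(B -> A)) & A)): Gödel ¬ of 0 = 1 (operand is 0)
~~(B -> (((B -> ~A) & ~(B -> A)) & A)): Gödel ¬ of 1 = 0 (operand ≠ 0)
(B -> B): 0.5 ≤ 0.5, so result = 1
~(B -> B): Gödel ¬ of 1 = 0 (operand ≠ 0)
~~(B -> B): Gödel ¬ of 0 = 1 (operand is 0)
(~~(B -> (((B -> ~A) & ~(B -> A)) & A)) & ~~(B -> B)) = min(0, 1) = 0

0.00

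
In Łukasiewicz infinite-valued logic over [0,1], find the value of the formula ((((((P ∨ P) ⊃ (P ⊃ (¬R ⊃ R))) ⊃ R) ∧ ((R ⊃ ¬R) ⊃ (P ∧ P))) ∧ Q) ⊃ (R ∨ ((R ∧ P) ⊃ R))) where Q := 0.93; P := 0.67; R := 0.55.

1.00

(P ∨ P) = max(0.67, 0.67) = 0.67
¬R: Łukasiewicz ¬ gives 1 − 0.55 = 0.45
(¬R ⊃ R): min(1, 1 − 0.45 + 0.55) = 1
(P ⊃ (¬R ⊃ R)): min(1, 1 − 0.67 + 1) = 1
((P ∨ P) ⊃ (P ⊃ (¬R ⊃ R))): min(1, 1 − 0.67 + 1) = 1
(((P ∨ P) ⊃ (P ⊃ (¬R ⊃ R))) ⊃ R): min(1, 1 − 1 + 0.55) = 0.55
¬R: Łukasiewicz ¬ gives 1 − 0.55 = 0.45
(R ⊃ ¬R): min(1, 1 − 0.55 + 0.45) = 0.9
(P ∧ P) = min(0.67, 0.67) = 0.67
((R ⊃ ¬R) ⊃ (P ∧ P)): min(1, 1 − 0.9 + 0.67) = 0.77
((((P ∨ P) ⊃ (P ⊃ (¬R ⊃ R))) ⊃ R) ∧ ((R ⊃ ¬R) ⊃ (P ∧ P))) = min(0.55, 0.77) = 0.55
(((((P ∨ P) ⊃ (P ⊃ (¬R ⊃ R))) ⊃ R) ∧ ((R ⊃ ¬R) ⊃ (P ∧ P))) ∧ Q) = min(0.55, 0.93) = 0.55
(R ∧ P) = min(0.55, 0.67) = 0.55
((R ∧ P) ⊃ R): min(1, 1 − 0.55 + 0.55) = 1
(R ∨ ((R ∧ P) ⊃ R)) = max(0.55, 1) = 1
((((((P ∨ P) ⊃ (P ⊃ (¬R ⊃ R))) ⊃ R) ∧ ((R ⊃ ¬R) ⊃ (P ∧ P))) ∧ Q) ⊃ (R ∨ ((R ∧ P) ⊃ R))): min(1, 1 − 0.55 + 1) = 1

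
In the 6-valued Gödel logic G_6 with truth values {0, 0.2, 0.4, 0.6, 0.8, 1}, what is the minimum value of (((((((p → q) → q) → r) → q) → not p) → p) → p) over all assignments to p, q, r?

The minimum is attained at p = 0.2, q = 0, r = 0:
  (p → q): 0.2 > 0, so result = 0
  ((p → q) → q): 0 ≤ 0, so result = 1
  (((p → q) → q) → r): 1 > 0, so result = 0
  ((((p → q) → q) → r) → q): 0 ≤ 0, so result = 1
  not p: Gödel ¬ of 0.2 = 0 (operand ≠ 0)
  (((((p → q) → q) → r) → q) → not p): 1 > 0, so result = 0
  ((((((p → q) → q) → r) → q) → not p) → p): 0 ≤ 0.2, so result = 1
  (((((((p → q) → q) → r) → q) → not p) → p) → p): 1 > 0.2, so result = 0.2
Checking all 216 assignments confirms none give a value below 0.20.

0.20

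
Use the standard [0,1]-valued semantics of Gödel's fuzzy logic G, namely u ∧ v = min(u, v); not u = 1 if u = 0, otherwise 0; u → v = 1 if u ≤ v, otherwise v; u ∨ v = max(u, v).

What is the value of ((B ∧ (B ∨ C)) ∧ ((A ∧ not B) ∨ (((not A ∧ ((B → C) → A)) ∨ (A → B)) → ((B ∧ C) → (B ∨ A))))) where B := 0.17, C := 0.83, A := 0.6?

(B ∨ C) = max(0.17, 0.83) = 0.83
(B ∧ (B ∨ C)) = min(0.17, 0.83) = 0.17
not B: Gödel ¬ of 0.17 = 0 (operand ≠ 0)
(A ∧ not B) = min(0.6, 0) = 0
not A: Gödel ¬ of 0.6 = 0 (operand ≠ 0)
(B → C): 0.17 ≤ 0.83, so result = 1
((B → C) → A): 1 > 0.6, so result = 0.6
(not A ∧ ((B → C) → A)) = min(0, 0.6) = 0
(A → B): 0.6 > 0.17, so result = 0.17
((not A ∧ ((B → C) → A)) ∨ (A → B)) = max(0, 0.17) = 0.17
(B ∧ C) = min(0.17, 0.83) = 0.17
(B ∨ A) = max(0.17, 0.6) = 0.6
((B ∧ C) → (B ∨ A)): 0.17 ≤ 0.6, so result = 1
(((not A ∧ ((B → C) → A)) ∨ (A → B)) → ((B ∧ C) → (B ∨ A))): 0.17 ≤ 1, so result = 1
((A ∧ not B) ∨ (((not A ∧ ((B → C) → A)) ∨ (A → B)) → ((B ∧ C) → (B ∨ A)))) = max(0, 1) = 1
((B ∧ (B ∨ C)) ∧ ((A ∧ not B) ∨ (((not A ∧ ((B → C) → A)) ∨ (A → B)) → ((B ∧ C) → (B ∨ A))))) = min(0.17, 1) = 0.17

0.17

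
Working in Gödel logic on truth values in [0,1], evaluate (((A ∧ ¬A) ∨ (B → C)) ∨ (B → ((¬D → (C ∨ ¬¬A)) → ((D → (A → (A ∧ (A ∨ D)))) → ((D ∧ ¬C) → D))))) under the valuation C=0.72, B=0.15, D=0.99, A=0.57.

1.00

¬A: Gödel ¬ of 0.57 = 0 (operand ≠ 0)
(A ∧ ¬A) = min(0.57, 0) = 0
(B → C): 0.15 ≤ 0.72, so result = 1
((A ∧ ¬A) ∨ (B → C)) = max(0, 1) = 1
¬D: Gödel ¬ of 0.99 = 0 (operand ≠ 0)
¬A: Gödel ¬ of 0.57 = 0 (operand ≠ 0)
¬¬A: Gödel ¬ of 0 = 1 (operand is 0)
(C ∨ ¬¬A) = max(0.72, 1) = 1
(¬D → (C ∨ ¬¬A)): 0 ≤ 1, so result = 1
(A ∨ D) = max(0.57, 0.99) = 0.99
(A ∧ (A ∨ D)) = min(0.57, 0.99) = 0.57
(A → (A ∧ (A ∨ D))): 0.57 ≤ 0.57, so result = 1
(D → (A → (A ∧ (A ∨ D)))): 0.99 ≤ 1, so result = 1
¬C: Gödel ¬ of 0.72 = 0 (operand ≠ 0)
(D ∧ ¬C) = min(0.99, 0) = 0
((D ∧ ¬C) → D): 0 ≤ 0.99, so result = 1
((D → (A → (A ∧ (A ∨ D)))) → ((D ∧ ¬C) → D)): 1 ≤ 1, so result = 1
((¬D → (C ∨ ¬¬A)) → ((D → (A → (A ∧ (A ∨ D)))) → ((D ∧ ¬C) → D))): 1 ≤ 1, so result = 1
(B → ((¬D → (C ∨ ¬¬A)) → ((D → (A → (A ∧ (A ∨ D)))) → ((D ∧ ¬C) → D)))): 0.15 ≤ 1, so result = 1
(((A ∧ ¬A) ∨ (B → C)) ∨ (B → ((¬D → (C ∨ ¬¬A)) → ((D → (A → (A ∧ (A ∨ D)))) → ((D ∧ ¬C) → D))))) = max(1, 1) = 1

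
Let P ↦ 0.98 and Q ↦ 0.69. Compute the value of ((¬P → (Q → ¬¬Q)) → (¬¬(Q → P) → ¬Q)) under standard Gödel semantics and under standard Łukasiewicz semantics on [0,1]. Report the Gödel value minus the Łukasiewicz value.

Gödel evaluation:
  ¬P: Gödel ¬ of 0.98 = 0 (operand ≠ 0)
  ¬Q: Gödel ¬ of 0.69 = 0 (operand ≠ 0)
  ¬¬Q: Gödel ¬ of 0 = 1 (operand is 0)
  (Q → ¬¬Q): 0.69 ≤ 1, so result = 1
  (¬P → (Q → ¬¬Q)): 0 ≤ 1, so result = 1
  (Q → P): 0.69 ≤ 0.98, so result = 1
  ¬(Q → P): Gödel ¬ of 1 = 0 (operand ≠ 0)
  ¬¬(Q → P): Gödel ¬ of 0 = 1 (operand is 0)
  ¬Q: Gödel ¬ of 0.69 = 0 (operand ≠ 0)
  (¬¬(Q → P) → ¬Q): 1 > 0, so result = 0
  ((¬P → (Q → ¬¬Q)) → (¬¬(Q → P) → ¬Q)): 1 > 0, so result = 0
  Gödel value = 0
Łukasiewicz evaluation:
  ¬P: Łukasiewicz ¬ gives 1 − 0.98 = 0.02
  ¬Q: Łukasiewicz ¬ gives 1 − 0.69 = 0.31
  ¬¬Q: Łukasiewicz ¬ gives 1 − 0.31 = 0.69
  (Q → ¬¬Q): min(1, 1 − 0.69 + 0.69) = 1
  (¬P → (Q → ¬¬Q)): min(1, 1 − 0.02 + 1) = 1
  (Q → P): min(1, 1 − 0.69 + 0.98) = 1
  ¬(Q → P): Łukasiewicz ¬ gives 1 − 1 = 0
  ¬¬(Q → P): Łukasiewicz ¬ gives 1 − 0 = 1
  ¬Q: Łukasiewicz ¬ gives 1 − 0.69 = 0.31
  (¬¬(Q → P) → ¬Q): min(1, 1 − 1 + 0.31) = 0.31
  ((¬P → (Q → ¬¬Q)) → (¬¬(Q → P) → ¬Q)): min(1, 1 − 1 + 0.31) = 0.31
  Łukasiewicz value = 0.31
Difference: 0 − 0.31 = -0.31

-0.31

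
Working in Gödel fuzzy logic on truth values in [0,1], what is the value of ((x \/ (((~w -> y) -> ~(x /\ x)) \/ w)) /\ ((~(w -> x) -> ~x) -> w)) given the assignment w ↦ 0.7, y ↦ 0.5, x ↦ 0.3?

~w: Gödel ¬ of 0.7 = 0 (operand ≠ 0)
(~w -> y): 0 ≤ 0.5, so result = 1
(x /\ x) = min(0.3, 0.3) = 0.3
~(x /\ x): Gödel ¬ of 0.3 = 0 (operand ≠ 0)
((~w -> y) -> ~(x /\ x)): 1 > 0, so result = 0
(((~w -> y) -> ~(x /\ x)) \/ w) = max(0, 0.7) = 0.7
(x \/ (((~w -> y) -> ~(x /\ x)) \/ w)) = max(0.3, 0.7) = 0.7
(w -> x): 0.7 > 0.3, so result = 0.3
~(w -> x): Gödel ¬ of 0.3 = 0 (operand ≠ 0)
~x: Gödel ¬ of 0.3 = 0 (operand ≠ 0)
(~(w -> x) -> ~x): 0 ≤ 0, so result = 1
((~(w -> x) -> ~x) -> w): 1 > 0.7, so result = 0.7
((x \/ (((~w -> y) -> ~(x /\ x)) \/ w)) /\ ((~(w -> x) -> ~x) -> w)) = min(0.7, 0.7) = 0.7

0.70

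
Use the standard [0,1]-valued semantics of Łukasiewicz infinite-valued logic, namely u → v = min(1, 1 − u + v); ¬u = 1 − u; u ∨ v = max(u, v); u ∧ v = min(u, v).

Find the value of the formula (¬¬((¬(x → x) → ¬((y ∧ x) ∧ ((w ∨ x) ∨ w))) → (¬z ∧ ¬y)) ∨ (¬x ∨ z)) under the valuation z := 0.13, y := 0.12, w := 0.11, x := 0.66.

0.87

(x → x): min(1, 1 − 0.66 + 0.66) = 1
¬(x → x): Łukasiewicz ¬ gives 1 − 1 = 0
(y ∧ x) = min(0.12, 0.66) = 0.12
(w ∨ x) = max(0.11, 0.66) = 0.66
((w ∨ x) ∨ w) = max(0.66, 0.11) = 0.66
((y ∧ x) ∧ ((w ∨ x) ∨ w)) = min(0.12, 0.66) = 0.12
¬((y ∧ x) ∧ ((w ∨ x) ∨ w)): Łukasiewicz ¬ gives 1 − 0.12 = 0.88
(¬(x → x) → ¬((y ∧ x) ∧ ((w ∨ x) ∨ w))): min(1, 1 − 0 + 0.88) = 1
¬z: Łukasiewicz ¬ gives 1 − 0.13 = 0.87
¬y: Łukasiewicz ¬ gives 1 − 0.12 = 0.88
(¬z ∧ ¬y) = min(0.87, 0.88) = 0.87
((¬(x → x) → ¬((y ∧ x) ∧ ((w ∨ x) ∨ w))) → (¬z ∧ ¬y)): min(1, 1 − 1 + 0.87) = 0.87
¬((¬(x → x) → ¬((y ∧ x) ∧ ((w ∨ x) ∨ w))) → (¬z ∧ ¬y)): Łukasiewicz ¬ gives 1 − 0.87 = 0.13
¬¬((¬(x → x) → ¬((y ∧ x) ∧ ((w ∨ x) ∨ w))) → (¬z ∧ ¬y)): Łukasiewicz ¬ gives 1 − 0.13 = 0.87
¬x: Łukasiewicz ¬ gives 1 − 0.66 = 0.34
(¬x ∨ z) = max(0.34, 0.13) = 0.34
(¬¬((¬(x → x) → ¬((y ∧ x) ∧ ((w ∨ x) ∨ w))) → (¬z ∧ ¬y)) ∨ (¬x ∨ z)) = max(0.87, 0.34) = 0.87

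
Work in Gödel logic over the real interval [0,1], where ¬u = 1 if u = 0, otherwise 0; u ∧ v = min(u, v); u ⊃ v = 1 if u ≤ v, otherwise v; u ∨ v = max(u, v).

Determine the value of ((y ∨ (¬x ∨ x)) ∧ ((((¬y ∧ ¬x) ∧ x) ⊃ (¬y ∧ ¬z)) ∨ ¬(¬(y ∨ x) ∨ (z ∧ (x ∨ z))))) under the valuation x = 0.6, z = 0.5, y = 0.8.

0.80

¬x: Gödel ¬ of 0.6 = 0 (operand ≠ 0)
(¬x ∨ x) = max(0, 0.6) = 0.6
(y ∨ (¬x ∨ x)) = max(0.8, 0.6) = 0.8
¬y: Gödel ¬ of 0.8 = 0 (operand ≠ 0)
¬x: Gödel ¬ of 0.6 = 0 (operand ≠ 0)
(¬y ∧ ¬x) = min(0, 0) = 0
((¬y ∧ ¬x) ∧ x) = min(0, 0.6) = 0
¬y: Gödel ¬ of 0.8 = 0 (operand ≠ 0)
¬z: Gödel ¬ of 0.5 = 0 (operand ≠ 0)
(¬y ∧ ¬z) = min(0, 0) = 0
(((¬y ∧ ¬x) ∧ x) ⊃ (¬y ∧ ¬z)): 0 ≤ 0, so result = 1
(y ∨ x) = max(0.8, 0.6) = 0.8
¬(y ∨ x): Gödel ¬ of 0.8 = 0 (operand ≠ 0)
(x ∨ z) = max(0.6, 0.5) = 0.6
(z ∧ (x ∨ z)) = min(0.5, 0.6) = 0.5
(¬(y ∨ x) ∨ (z ∧ (x ∨ z))) = max(0, 0.5) = 0.5
¬(¬(y ∨ x) ∨ (z ∧ (x ∨ z))): Gödel ¬ of 0.5 = 0 (operand ≠ 0)
((((¬y ∧ ¬x) ∧ x) ⊃ (¬y ∧ ¬z)) ∨ ¬(¬(y ∨ x) ∨ (z ∧ (x ∨ z)))) = max(1, 0) = 1
((y ∨ (¬x ∨ x)) ∧ ((((¬y ∧ ¬x) ∧ x) ⊃ (¬y ∧ ¬z)) ∨ ¬(¬(y ∨ x) ∨ (z ∧ (x ∨ z))))) = min(0.8, 1) = 0.8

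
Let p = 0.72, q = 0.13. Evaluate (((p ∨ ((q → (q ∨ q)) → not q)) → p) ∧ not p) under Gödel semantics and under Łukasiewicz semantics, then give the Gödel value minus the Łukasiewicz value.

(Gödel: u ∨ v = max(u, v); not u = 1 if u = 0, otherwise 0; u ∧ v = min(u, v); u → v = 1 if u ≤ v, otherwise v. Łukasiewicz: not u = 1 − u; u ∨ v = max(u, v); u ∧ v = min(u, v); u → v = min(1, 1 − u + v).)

Gödel evaluation:
  (q ∨ q) = max(0.13, 0.13) = 0.13
  (q → (q ∨ q)): 0.13 ≤ 0.13, so result = 1
  not q: Gödel ¬ of 0.13 = 0 (operand ≠ 0)
  ((q → (q ∨ q)) → not q): 1 > 0, so result = 0
  (p ∨ ((q → (q ∨ q)) → not q)) = max(0.72, 0) = 0.72
  ((p ∨ ((q → (q ∨ q)) → not q)) → p): 0.72 ≤ 0.72, so result = 1
  not p: Gödel ¬ of 0.72 = 0 (operand ≠ 0)
  (((p ∨ ((q → (q ∨ q)) → not q)) → p) ∧ not p) = min(1, 0) = 0
  Gödel value = 0
Łukasiewicz evaluation:
  (q ∨ q) = max(0.13, 0.13) = 0.13
  (q → (q ∨ q)): min(1, 1 − 0.13 + 0.13) = 1
  not q: Łukasiewicz ¬ gives 1 − 0.13 = 0.87
  ((q → (q ∨ q)) → not q): min(1, 1 − 1 + 0.87) = 0.87
  (p ∨ ((q → (q ∨ q)) → not q)) = max(0.72, 0.87) = 0.87
  ((p ∨ ((q → (q ∨ q)) → not q)) → p): min(1, 1 − 0.87 + 0.72) = 0.85
  not p: Łukasiewicz ¬ gives 1 − 0.72 = 0.28
  (((p ∨ ((q → (q ∨ q)) → not q)) → p) ∧ not p) = min(0.85, 0.28) = 0.28
  Łukasiewicz value = 0.28
Difference: 0 − 0.28 = -0.28

-0.28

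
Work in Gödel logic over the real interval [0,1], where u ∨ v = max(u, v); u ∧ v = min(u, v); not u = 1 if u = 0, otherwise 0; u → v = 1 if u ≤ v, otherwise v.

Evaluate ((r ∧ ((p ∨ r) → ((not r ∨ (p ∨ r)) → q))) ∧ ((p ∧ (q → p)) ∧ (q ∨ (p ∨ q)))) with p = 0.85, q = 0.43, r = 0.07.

(p ∨ r) = max(0.85, 0.07) = 0.85
not r: Gödel ¬ of 0.07 = 0 (operand ≠ 0)
(p ∨ r) = max(0.85, 0.07) = 0.85
(not r ∨ (p ∨ r)) = max(0, 0.85) = 0.85
((not r ∨ (p ∨ r)) → q): 0.85 > 0.43, so result = 0.43
((p ∨ r) → ((not r ∨ (p ∨ r)) → q)): 0.85 > 0.43, so result = 0.43
(r ∧ ((p ∨ r) → ((not r ∨ (p ∨ r)) → q))) = min(0.07, 0.43) = 0.07
(q → p): 0.43 ≤ 0.85, so result = 1
(p ∧ (q → p)) = min(0.85, 1) = 0.85
(p ∨ q) = max(0.85, 0.43) = 0.85
(q ∨ (p ∨ q)) = max(0.43, 0.85) = 0.85
((p ∧ (q → p)) ∧ (q ∨ (p ∨ q))) = min(0.85, 0.85) = 0.85
((r ∧ ((p ∨ r) → ((not r ∨ (p ∨ r)) → q))) ∧ ((p ∧ (q → p)) ∧ (q ∨ (p ∨ q)))) = min(0.07, 0.85) = 0.07

0.07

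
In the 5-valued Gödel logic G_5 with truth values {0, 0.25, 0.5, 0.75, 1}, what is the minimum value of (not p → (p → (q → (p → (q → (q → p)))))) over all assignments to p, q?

1.00

Every assignment gives 1. For instance at p = 0, q = 0:
  not p: Gödel ¬ of 0 = 1 (operand is 0)
  (q → p): 0 ≤ 0, so result = 1
  (q → (q → p)): 0 ≤ 1, so result = 1
  (p → (q → (q → p))): 0 ≤ 1, so result = 1
  (q → (p → (q → (q → p)))): 0 ≤ 1, so result = 1
  (p → (q → (p → (q → (q → p))))): 0 ≤ 1, so result = 1
  (not p → (p → (q → (p → (q → (q → p)))))): 1 ≤ 1, so result = 1
All 25 assignments give value 1 — the formula is a G_5-tautology.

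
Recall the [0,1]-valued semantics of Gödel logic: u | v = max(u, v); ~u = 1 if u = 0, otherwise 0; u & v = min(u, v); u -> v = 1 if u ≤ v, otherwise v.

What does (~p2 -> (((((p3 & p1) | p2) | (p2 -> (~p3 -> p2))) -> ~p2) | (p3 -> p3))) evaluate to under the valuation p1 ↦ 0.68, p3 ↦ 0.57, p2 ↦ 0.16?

1.00

~p2: Gödel ¬ of 0.16 = 0 (operand ≠ 0)
(p3 & p1) = min(0.57, 0.68) = 0.57
((p3 & p1) | p2) = max(0.57, 0.16) = 0.57
~p3: Gödel ¬ of 0.57 = 0 (operand ≠ 0)
(~p3 -> p2): 0 ≤ 0.16, so result = 1
(p2 -> (~p3 -> p2)): 0.16 ≤ 1, so result = 1
(((p3 & p1) | p2) | (p2 -> (~p3 -> p2))) = max(0.57, 1) = 1
~p2: Gödel ¬ of 0.16 = 0 (operand ≠ 0)
((((p3 & p1) | p2) | (p2 -> (~p3 -> p2))) -> ~p2): 1 > 0, so result = 0
(p3 -> p3): 0.57 ≤ 0.57, so result = 1
(((((p3 & p1) | p2) | (p2 -> (~p3 -> p2))) -> ~p2) | (p3 -> p3)) = max(0, 1) = 1
(~p2 -> (((((p3 & p1) | p2) | (p2 -> (~p3 -> p2))) -> ~p2) | (p3 -> p3))): 0 ≤ 1, so result = 1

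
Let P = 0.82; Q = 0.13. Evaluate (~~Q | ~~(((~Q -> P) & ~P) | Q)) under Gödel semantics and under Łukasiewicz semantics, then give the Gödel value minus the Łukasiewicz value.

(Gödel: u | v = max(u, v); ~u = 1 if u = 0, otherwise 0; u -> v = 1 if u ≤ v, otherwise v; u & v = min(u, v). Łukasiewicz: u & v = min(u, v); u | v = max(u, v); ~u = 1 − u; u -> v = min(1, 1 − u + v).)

Gödel evaluation:
  ~Q: Gödel ¬ of 0.13 = 0 (operand ≠ 0)
  ~~Q: Gödel ¬ of 0 = 1 (operand is 0)
  ~Q: Gödel ¬ of 0.13 = 0 (operand ≠ 0)
  (~Q -> P): 0 ≤ 0.82, so result = 1
  ~P: Gödel ¬ of 0.82 = 0 (operand ≠ 0)
  ((~Q -> P) & ~P) = min(1, 0) = 0
  (((~Q -> P) & ~P) | Q) = max(0, 0.13) = 0.13
  ~(((~Q -> P) & ~P) | Q): Gödel ¬ of 0.13 = 0 (operand ≠ 0)
  ~~(((~Q -> P) & ~P) | Q): Gödel ¬ of 0 = 1 (operand is 0)
  (~~Q | ~~(((~Q -> P) & ~P) | Q)) = max(1, 1) = 1
  Gödel value = 1
Łukasiewicz evaluation:
  ~Q: Łukasiewicz ¬ gives 1 − 0.13 = 0.87
  ~~Q: Łukasiewicz ¬ gives 1 − 0.87 = 0.13
  ~Q: Łukasiewicz ¬ gives 1 − 0.13 = 0.87
  (~Q -> P): min(1, 1 − 0.87 + 0.82) = 0.95
  ~P: Łukasiewicz ¬ gives 1 − 0.82 = 0.18
  ((~Q -> P) & ~P) = min(0.95, 0.18) = 0.18
  (((~Q -> P) & ~P) | Q) = max(0.18, 0.13) = 0.18
  ~(((~Q -> P) & ~P) | Q): Łukasiewicz ¬ gives 1 − 0.18 = 0.82
  ~~(((~Q -> P) & ~P) | Q): Łukasiewicz ¬ gives 1 − 0.82 = 0.18
  (~~Q | ~~(((~Q -> P) & ~P) | Q)) = max(0.13, 0.18) = 0.18
  Łukasiewicz value = 0.18
Difference: 1 − 0.18 = 0.82

0.82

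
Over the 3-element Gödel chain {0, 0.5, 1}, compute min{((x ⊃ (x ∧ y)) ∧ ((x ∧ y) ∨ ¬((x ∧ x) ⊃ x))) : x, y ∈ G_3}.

The minimum is attained at x = 0, y = 0:
  (x ∧ y) = min(0, 0) = 0
  (x ⊃ (x ∧ y)): 0 ≤ 0, so result = 1
  (x ∧ y) = min(0, 0) = 0
  (x ∧ x) = min(0, 0) = 0
  ((x ∧ x) ⊃ x): 0 ≤ 0, so result = 1
  ¬((x ∧ x) ⊃ x): Gödel ¬ of 1 = 0 (operand ≠ 0)
  ((x ∧ y) ∨ ¬((x ∧ x) ⊃ x)) = max(0, 0) = 0
  ((x ⊃ (x ∧ y)) ∧ ((x ∧ y) ∨ ¬((x ∧ x) ⊃ x))) = min(1, 0) = 0
Checking all 9 assignments confirms none give a value below 0.00.

0.00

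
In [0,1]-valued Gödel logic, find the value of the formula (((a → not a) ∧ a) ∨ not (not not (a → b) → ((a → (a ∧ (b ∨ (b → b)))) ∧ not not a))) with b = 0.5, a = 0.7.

0.00

not a: Gödel ¬ of 0.7 = 0 (operand ≠ 0)
(a → not a): 0.7 > 0, so result = 0
((a → not a) ∧ a) = min(0, 0.7) = 0
(a → b): 0.7 > 0.5, so result = 0.5
not (a → b): Gödel ¬ of 0.5 = 0 (operand ≠ 0)
not not (a → b): Gödel ¬ of 0 = 1 (operand is 0)
(b → b): 0.5 ≤ 0.5, so result = 1
(b ∨ (b → b)) = max(0.5, 1) = 1
(a ∧ (b ∨ (b → b))) = min(0.7, 1) = 0.7
(a → (a ∧ (b ∨ (b → b)))): 0.7 ≤ 0.7, so result = 1
not a: Gödel ¬ of 0.7 = 0 (operand ≠ 0)
not not a: Gödel ¬ of 0 = 1 (operand is 0)
((a → (a ∧ (b ∨ (b → b)))) ∧ not not a) = min(1, 1) = 1
(not not (a → b) → ((a → (a ∧ (b ∨ (b → b)))) ∧ not not a)): 1 ≤ 1, so result = 1
not (not not (a → b) → ((a → (a ∧ (b ∨ (b → b)))) ∧ not not a)): Gödel ¬ of 1 = 0 (operand ≠ 0)
(((a → not a) ∧ a) ∨ not (not not (a → b) → ((a → (a ∧ (b ∨ (b → b)))) ∧ not not a))) = max(0, 0) = 0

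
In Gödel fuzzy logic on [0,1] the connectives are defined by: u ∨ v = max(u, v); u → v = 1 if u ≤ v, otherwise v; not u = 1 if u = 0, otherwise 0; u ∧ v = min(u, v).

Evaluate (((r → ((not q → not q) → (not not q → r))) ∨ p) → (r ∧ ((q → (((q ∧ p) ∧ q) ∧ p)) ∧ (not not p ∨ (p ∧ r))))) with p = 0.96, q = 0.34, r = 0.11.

0.11

not q: Gödel ¬ of 0.34 = 0 (operand ≠ 0)
not q: Gödel ¬ of 0.34 = 0 (operand ≠ 0)
(not q → not q): 0 ≤ 0, so result = 1
not q: Gödel ¬ of 0.34 = 0 (operand ≠ 0)
not not q: Gödel ¬ of 0 = 1 (operand is 0)
(not not q → r): 1 > 0.11, so result = 0.11
((not q → not q) → (not not q → r)): 1 > 0.11, so result = 0.11
(r → ((not q → not q) → (not not q → r))): 0.11 ≤ 0.11, so result = 1
((r → ((not q → not q) → (not not q → r))) ∨ p) = max(1, 0.96) = 1
(q ∧ p) = min(0.34, 0.96) = 0.34
((q ∧ p) ∧ q) = min(0.34, 0.34) = 0.34
(((q ∧ p) ∧ q) ∧ p) = min(0.34, 0.96) = 0.34
(q → (((q ∧ p) ∧ q) ∧ p)): 0.34 ≤ 0.34, so result = 1
not p: Gödel ¬ of 0.96 = 0 (operand ≠ 0)
not not p: Gödel ¬ of 0 = 1 (operand is 0)
(p ∧ r) = min(0.96, 0.11) = 0.11
(not not p ∨ (p ∧ r)) = max(1, 0.11) = 1
((q → (((q ∧ p) ∧ q) ∧ p)) ∧ (not not p ∨ (p ∧ r))) = min(1, 1) = 1
(r ∧ ((q → (((q ∧ p) ∧ q) ∧ p)) ∧ (not not p ∨ (p ∧ r)))) = min(0.11, 1) = 0.11
(((r → ((not q → not q) → (not not q → r))) ∨ p) → (r ∧ ((q → (((q ∧ p) ∧ q) ∧ p)) ∧ (not not p ∨ (p ∧ r))))): 1 > 0.11, so result = 0.11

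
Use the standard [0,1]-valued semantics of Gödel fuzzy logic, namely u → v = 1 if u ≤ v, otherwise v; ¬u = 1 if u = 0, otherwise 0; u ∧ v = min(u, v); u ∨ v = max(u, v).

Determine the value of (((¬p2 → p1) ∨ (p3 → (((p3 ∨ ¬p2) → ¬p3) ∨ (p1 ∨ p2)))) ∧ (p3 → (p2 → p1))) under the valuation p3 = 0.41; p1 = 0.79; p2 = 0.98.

¬p2: Gödel ¬ of 0.98 = 0 (operand ≠ 0)
(¬p2 → p1): 0 ≤ 0.79, so result = 1
¬p2: Gödel ¬ of 0.98 = 0 (operand ≠ 0)
(p3 ∨ ¬p2) = max(0.41, 0) = 0.41
¬p3: Gödel ¬ of 0.41 = 0 (operand ≠ 0)
((p3 ∨ ¬p2) → ¬p3): 0.41 > 0, so result = 0
(p1 ∨ p2) = max(0.79, 0.98) = 0.98
(((p3 ∨ ¬p2) → ¬p3) ∨ (p1 ∨ p2)) = max(0, 0.98) = 0.98
(p3 → (((p3 ∨ ¬p2) → ¬p3) ∨ (p1 ∨ p2))): 0.41 ≤ 0.98, so result = 1
((¬p2 → p1) ∨ (p3 → (((p3 ∨ ¬p2) → ¬p3) ∨ (p1 ∨ p2)))) = max(1, 1) = 1
(p2 → p1): 0.98 > 0.79, so result = 0.79
(p3 → (p2 → p1)): 0.41 ≤ 0.79, so result = 1
(((¬p2 → p1) ∨ (p3 → (((p3 ∨ ¬p2) → ¬p3) ∨ (p1 ∨ p2)))) ∧ (p3 → (p2 → p1))) = min(1, 1) = 1

1.00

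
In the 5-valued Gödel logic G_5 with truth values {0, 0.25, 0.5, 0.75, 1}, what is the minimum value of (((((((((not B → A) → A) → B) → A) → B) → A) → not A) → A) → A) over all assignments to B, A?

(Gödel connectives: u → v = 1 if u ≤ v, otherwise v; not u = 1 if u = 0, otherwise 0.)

0.25

The minimum is attained at B = 0, A = 0.25:
  not B: Gödel ¬ of 0 = 1 (operand is 0)
  (not B → A): 1 > 0.25, so result = 0.25
  ((not B → A) → A): 0.25 ≤ 0.25, so result = 1
  (((not B → A) → A) → B): 1 > 0, so result = 0
  ((((not B → A) → A) → B) → A): 0 ≤ 0.25, so result = 1
  (((((not B → A) → A) → B) → A) → B): 1 > 0, so result = 0
  ((((((not B → A) → A) → B) → A) → B) → A): 0 ≤ 0.25, so result = 1
  not A: Gödel ¬ of 0.25 = 0 (operand ≠ 0)
  (((((((not B → A) → A) → B) → A) → B) → A) → not A): 1 > 0, so result = 0
  ((((((((not B → A) → A) → B) → A) → B) → A) → not A) → A): 0 ≤ 0.25, so result = 1
  (((((((((not B → A) → A) → B) → A) → B) → A) → not A) → A) → A): 1 > 0.25, so result = 0.25
Checking all 25 assignments confirms none give a value below 0.25.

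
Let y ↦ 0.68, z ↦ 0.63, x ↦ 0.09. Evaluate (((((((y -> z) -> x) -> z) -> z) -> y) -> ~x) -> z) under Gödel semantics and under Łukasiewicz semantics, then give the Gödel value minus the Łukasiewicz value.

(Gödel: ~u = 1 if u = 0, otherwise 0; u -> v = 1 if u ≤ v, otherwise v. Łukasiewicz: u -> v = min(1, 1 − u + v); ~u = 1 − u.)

0.28

Gödel evaluation:
  (y -> z): 0.68 > 0.63, so result = 0.63
  ((y -> z) -> x): 0.63 > 0.09, so result = 0.09
  (((y -> z) -> x) -> z): 0.09 ≤ 0.63, so result = 1
  ((((y -> z) -> x) -> z) -> z): 1 > 0.63, so result = 0.63
  (((((y -> z) -> x) -> z) -> z) -> y): 0.63 ≤ 0.68, so result = 1
  ~x: Gödel ¬ of 0.09 = 0 (operand ≠ 0)
  ((((((y -> z) -> x) -> z) -> z) -> y) -> ~x): 1 > 0, so result = 0
  (((((((y -> z) -> x) -> z) -> z) -> y) -> ~x) -> z): 0 ≤ 0.63, so result = 1
  Gödel value = 1
Łukasiewicz evaluation:
  (y -> z): min(1, 1 − 0.68 + 0.63) = 0.95
  ((y -> z) -> x): min(1, 1 − 0.95 + 0.09) = 0.14
  (((y -> z) -> x) -> z): min(1, 1 − 0.14 + 0.63) = 1
  ((((y -> z) -> x) -> z) -> z): min(1, 1 − 1 + 0.63) = 0.63
  (((((y -> z) -> x) -> z) -> z) -> y): min(1, 1 − 0.63 + 0.68) = 1
  ~x: Łukasiewicz ¬ gives 1 − 0.09 = 0.91
  ((((((y -> z) -> x) -> z) -> z) -> y) -> ~x): min(1, 1 − 1 + 0.91) = 0.91
  (((((((y -> z) -> x) -> z) -> z) -> y) -> ~x) -> z): min(1, 1 − 0.91 + 0.63) = 0.72
  Łukasiewicz value = 0.72
Difference: 1 − 0.72 = 0.28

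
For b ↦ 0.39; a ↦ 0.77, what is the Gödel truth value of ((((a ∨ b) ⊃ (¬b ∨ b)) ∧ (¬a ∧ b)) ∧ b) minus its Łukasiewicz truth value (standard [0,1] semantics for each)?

Gödel evaluation:
  (a ∨ b) = max(0.77, 0.39) = 0.77
  ¬b: Gödel ¬ of 0.39 = 0 (operand ≠ 0)
  (¬b ∨ b) = max(0, 0.39) = 0.39
  ((a ∨ b) ⊃ (¬b ∨ b)): 0.77 > 0.39, so result = 0.39
  ¬a: Gödel ¬ of 0.77 = 0 (operand ≠ 0)
  (¬a ∧ b) = min(0, 0.39) = 0
  (((a ∨ b) ⊃ (¬b ∨ b)) ∧ (¬a ∧ b)) = min(0.39, 0) = 0
  ((((a ∨ b) ⊃ (¬b ∨ b)) ∧ (¬a ∧ b)) ∧ b) = min(0, 0.39) = 0
  Gödel value = 0
Łukasiewicz evaluation:
  (a ∨ b) = max(0.77, 0.39) = 0.77
  ¬b: Łukasiewicz ¬ gives 1 − 0.39 = 0.61
  (¬b ∨ b) = max(0.61, 0.39) = 0.61
  ((a ∨ b) ⊃ (¬b ∨ b)): min(1, 1 − 0.77 + 0.61) = 0.84
  ¬a: Łukasiewicz ¬ gives 1 − 0.77 = 0.23
  (¬a ∧ b) = min(0.23, 0.39) = 0.23
  (((a ∨ b) ⊃ (¬b ∨ b)) ∧ (¬a ∧ b)) = min(0.84, 0.23) = 0.23
  ((((a ∨ b) ⊃ (¬b ∨ b)) ∧ (¬a ∧ b)) ∧ b) = min(0.23, 0.39) = 0.23
  Łukasiewicz value = 0.23
Difference: 0 − 0.23 = -0.23

-0.23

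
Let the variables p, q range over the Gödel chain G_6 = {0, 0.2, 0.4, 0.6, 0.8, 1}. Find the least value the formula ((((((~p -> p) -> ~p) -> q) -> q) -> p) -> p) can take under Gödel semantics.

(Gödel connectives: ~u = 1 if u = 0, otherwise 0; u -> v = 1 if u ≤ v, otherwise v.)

The minimum is attained at p = 0.2, q = 0:
  ~p: Gödel ¬ of 0.2 = 0 (operand ≠ 0)
  (~p -> p): 0 ≤ 0.2, so result = 1
  ~p: Gödel ¬ of 0.2 = 0 (operand ≠ 0)
  ((~p -> p) -> ~p): 1 > 0, so result = 0
  (((~p -> p) -> ~p) -> q): 0 ≤ 0, so result = 1
  ((((~p -> p) -> ~p) -> q) -> q): 1 > 0, so result = 0
  (((((~p -> p) -> ~p) -> q) -> q) -> p): 0 ≤ 0.2, so result = 1
  ((((((~p -> p) -> ~p) -> q) -> q) -> p) -> p): 1 > 0.2, so result = 0.2
Checking all 36 assignments confirms none give a value below 0.20.

0.20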